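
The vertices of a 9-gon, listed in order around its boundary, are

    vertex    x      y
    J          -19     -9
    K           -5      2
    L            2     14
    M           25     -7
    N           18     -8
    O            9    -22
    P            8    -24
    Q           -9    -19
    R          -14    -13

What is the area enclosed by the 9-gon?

798.5

Apply Gauss's area formula: 2A = Σ (x_i·y_{i+1} − x_{i+1}·y_i), indices taken mod 9.
Cross-terms: -83, -74, -364, -74, -324, -40, -368, -149, -121  ⇒  Σ = -1597
Area = |Σ|/2 = 798.5.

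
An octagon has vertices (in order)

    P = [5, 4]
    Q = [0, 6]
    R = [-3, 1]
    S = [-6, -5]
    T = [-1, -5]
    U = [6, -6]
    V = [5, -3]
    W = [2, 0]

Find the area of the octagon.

Apply the shoelace (surveyor's) formula: 2A = Σ (x_i·y_{i+1} − x_{i+1}·y_i), indices taken mod 8.
Σ = (30) + (18) + (21) + (25) + (36) + (12) + (6) + (8) = 156
Area = |Σ|/2 = 78.

78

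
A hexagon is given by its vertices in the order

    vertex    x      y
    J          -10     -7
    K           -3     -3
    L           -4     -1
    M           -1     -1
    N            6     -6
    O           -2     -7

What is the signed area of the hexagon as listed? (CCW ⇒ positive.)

Σ = (9) + (-9) + (3) + (12) + (-54) + (-56) = -95
Signed area = Σ/2 = -47.5 (negative ⇒ clockwise traversal).

-47.5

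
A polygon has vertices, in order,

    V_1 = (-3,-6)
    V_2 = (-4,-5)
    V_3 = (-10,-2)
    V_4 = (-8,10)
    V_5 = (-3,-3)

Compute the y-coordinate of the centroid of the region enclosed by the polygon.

119/156

Apply Gauss's area formula. First the cross-terms c_i = x_i·y_{i+1} − x_{i+1}·y_i:
  -9, -42, -116, 54, 9  ⇒  2A = -104, A = -52.
Then Σ (y_i + y_{i+1})·c_i = -238, so ȳ = -238 / (6·(-52)) = 119/156.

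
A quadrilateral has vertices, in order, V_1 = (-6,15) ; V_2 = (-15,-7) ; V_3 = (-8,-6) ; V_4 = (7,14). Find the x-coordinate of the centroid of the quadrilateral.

-613/126

Apply the shoelace formula. First the cross-terms c_i = x_i·y_{i+1} − x_{i+1}·y_i:
  267, 34, -70, 189  ⇒  2A = 420, A = 210.
Then Σ (x_i + x_{i+1})·c_i = -6130, so x̄ = -6130 / (6·210) = -613/126.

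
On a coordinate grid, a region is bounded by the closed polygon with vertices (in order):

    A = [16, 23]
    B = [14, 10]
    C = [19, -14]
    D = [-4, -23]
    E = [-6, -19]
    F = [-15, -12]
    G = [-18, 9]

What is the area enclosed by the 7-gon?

A→B: (16)(10) − (14)(23) = -162
B→C: (14)(-14) − (19)(10) = -386
C→D: (19)(-23) − (-4)(-14) = -493
D→E: (-4)(-19) − (-6)(-23) = -62
E→F: (-6)(-12) − (-15)(-19) = -213
F→G: (-15)(9) − (-18)(-12) = -351
G→A: (-18)(23) − (16)(9) = -558
Σ = -2225
Area = |Σ|/2 = 1112.5.

1112.5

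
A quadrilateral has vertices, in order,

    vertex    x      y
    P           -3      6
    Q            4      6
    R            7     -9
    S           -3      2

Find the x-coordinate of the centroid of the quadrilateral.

176/87

Apply the shoelace formula. First the cross-terms c_i = x_i·y_{i+1} − x_{i+1}·y_i:
  -42, -78, -13, -12  ⇒  2A = -145, A = -72.5.
Then Σ (x_i + x_{i+1})·c_i = -880, so x̄ = -880 / (6·(-72.5)) = 176/87.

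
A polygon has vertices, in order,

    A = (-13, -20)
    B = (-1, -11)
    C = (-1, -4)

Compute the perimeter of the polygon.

|AB| = √((12)² + (9)²) = √225 = 15
|BC| = √((0)² + (7)²) = √49 = 7
|CA| = √((-12)² + (-16)²) = √400 = 20
Perimeter = 15 + 7 + 20 = 42.

42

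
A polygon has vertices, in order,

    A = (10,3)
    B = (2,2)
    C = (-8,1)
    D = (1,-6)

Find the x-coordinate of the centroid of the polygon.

212/213

Apply the shoelace formula. First the cross-terms c_i = x_i·y_{i+1} − x_{i+1}·y_i:
  14, 18, 47, 63  ⇒  2A = 142, A = 71.
Then Σ (x_i + x_{i+1})·c_i = 424, so x̄ = 424 / (6·71) = 212/213.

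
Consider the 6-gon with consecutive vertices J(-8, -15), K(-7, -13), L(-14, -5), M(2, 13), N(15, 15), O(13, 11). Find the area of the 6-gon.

Apply Gauss's area formula: 2A = Σ (x_i·y_{i+1} − x_{i+1}·y_i), indices taken mod 6.
J→K: (-8)(-13) − (-7)(-15) = -1
K→L: (-7)(-5) − (-14)(-13) = -147
L→M: (-14)(13) − (2)(-5) = -172
M→N: (2)(15) − (15)(13) = -165
N→O: (15)(11) − (13)(15) = -30
O→J: (13)(-15) − (-8)(11) = -107
Σ = -622
Area = |Σ|/2 = 311.

311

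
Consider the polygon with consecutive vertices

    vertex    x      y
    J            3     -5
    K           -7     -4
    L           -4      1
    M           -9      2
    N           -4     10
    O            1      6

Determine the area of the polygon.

Apply the surveyor's formula: 2A = Σ (x_i·y_{i+1} − x_{i+1}·y_i), indices taken mod 6.
Cross-terms: -47, -23, 1, -82, -34, -23  ⇒  Σ = -208
Area = |Σ|/2 = 104.

104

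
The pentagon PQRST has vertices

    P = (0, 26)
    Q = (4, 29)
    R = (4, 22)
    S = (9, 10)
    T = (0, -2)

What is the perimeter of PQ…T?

|PQ| = √((4)² + (3)²) = √25 = 5
|QR| = √((0)² + (-7)²) = √49 = 7
|RS| = √((5)² + (-12)²) = √169 = 13
|ST| = √((-9)² + (-12)²) = √225 = 15
|TP| = √((0)² + (28)²) = √784 = 28
Perimeter = 5 + 7 + 13 + 15 + 28 = 68.

68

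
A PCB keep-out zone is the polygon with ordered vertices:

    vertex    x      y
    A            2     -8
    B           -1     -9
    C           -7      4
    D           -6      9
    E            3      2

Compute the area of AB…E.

Apply the shoelace formula: 2A = Σ (x_i·y_{i+1} − x_{i+1}·y_i), indices taken mod 5.
Σ = (-26) + (-67) + (-39) + (-39) + (-28) = -199
Area = |Σ|/2 = 99.5.

99.5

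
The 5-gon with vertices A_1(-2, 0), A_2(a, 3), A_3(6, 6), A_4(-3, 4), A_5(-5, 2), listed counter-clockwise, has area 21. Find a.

The doubled signed area Σ (x_i y_{i+1} − x_{i+1} y_i) is linear in a.
With a=0 it equals 36; the coefficient of a is 6 (from the two edges through A_2).
So 6·a + 36 = 2·21 = 42 ⇒ a = 1.

1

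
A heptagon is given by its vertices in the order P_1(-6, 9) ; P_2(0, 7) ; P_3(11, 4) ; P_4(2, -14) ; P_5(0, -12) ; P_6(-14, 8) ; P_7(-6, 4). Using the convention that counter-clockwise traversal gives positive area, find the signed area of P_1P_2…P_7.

-255.5

Apply the shoelace formula: 2A = Σ (x_i·y_{i+1} − x_{i+1}·y_i), indices taken mod 7.
Σ = (-42) + (-77) + (-162) + (-24) + (-168) + (-8) + (-30) = -511
Signed area = Σ/2 = -255.5 (negative ⇒ clockwise traversal).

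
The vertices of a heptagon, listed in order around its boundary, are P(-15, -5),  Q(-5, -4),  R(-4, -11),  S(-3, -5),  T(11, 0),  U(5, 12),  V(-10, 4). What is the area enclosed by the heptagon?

249

Apply Gauss's area formula: 2A = Σ (x_i·y_{i+1} − x_{i+1}·y_i), indices taken mod 7.
Σ = (35) + (39) + (-13) + (55) + (132) + (140) + (110) = 498
Area = |Σ|/2 = 249.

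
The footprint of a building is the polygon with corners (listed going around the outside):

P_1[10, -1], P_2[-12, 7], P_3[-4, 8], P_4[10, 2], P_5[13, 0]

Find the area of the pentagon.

Apply Gauss's area formula: 2A = Σ (x_i·y_{i+1} − x_{i+1}·y_i), indices taken mod 5.
Cross-terms: 58, -68, -88, -26, -13  ⇒  Σ = -137
Area = |Σ|/2 = 68.5.

68.5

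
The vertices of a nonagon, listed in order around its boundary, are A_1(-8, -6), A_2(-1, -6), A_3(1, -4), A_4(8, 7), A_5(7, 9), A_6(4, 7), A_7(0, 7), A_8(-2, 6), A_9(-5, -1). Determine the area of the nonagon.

Apply the shoelace (surveyor's) formula: 2A = Σ (x_i·y_{i+1} − x_{i+1}·y_i), indices taken mod 9.
Σ = (42) + (10) + (39) + (23) + (13) + (28) + (14) + (32) + (22) = 223
Area = |Σ|/2 = 111.5.

111.5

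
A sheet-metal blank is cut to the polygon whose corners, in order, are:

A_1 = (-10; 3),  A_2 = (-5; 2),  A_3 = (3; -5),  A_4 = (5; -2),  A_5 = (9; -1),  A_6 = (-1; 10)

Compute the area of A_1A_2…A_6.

116

Apply the surveyor's formula: 2A = Σ (x_i·y_{i+1} − x_{i+1}·y_i), indices taken mod 6.
Σ = (-5) + (19) + (19) + (13) + (89) + (97) = 232
Area = |Σ|/2 = 116.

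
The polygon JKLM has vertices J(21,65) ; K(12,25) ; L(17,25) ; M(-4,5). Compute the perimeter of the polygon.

140

|JK| = √((-9)² + (-40)²) = √1681 = 41
|KL| = √((5)² + (0)²) = √25 = 5
|LM| = √((-21)² + (-20)²) = √841 = 29
|MJ| = √((25)² + (60)²) = √4225 = 65
Perimeter = 41 + 5 + 29 + 65 = 140.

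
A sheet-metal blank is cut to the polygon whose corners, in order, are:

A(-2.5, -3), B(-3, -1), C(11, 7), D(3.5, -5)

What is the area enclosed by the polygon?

59.5

Apply Gauss's area formula: 2A = Σ (x_i·y_{i+1} − x_{i+1}·y_i), indices taken mod 4.
Σ = (-6.5) + (-10) + (-79.5) + (-23) = -119
Area = |Σ|/2 = 59.5.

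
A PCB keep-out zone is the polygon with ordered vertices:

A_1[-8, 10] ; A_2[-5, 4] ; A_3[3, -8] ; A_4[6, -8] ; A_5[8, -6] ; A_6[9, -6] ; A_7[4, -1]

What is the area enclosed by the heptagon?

Apply the surveyor's formula: 2A = Σ (x_i·y_{i+1} − x_{i+1}·y_i), indices taken mod 7.
Cross-terms: 18, 28, 24, 28, 6, 15, 32  ⇒  Σ = 151
Area = |Σ|/2 = 75.5.

75.5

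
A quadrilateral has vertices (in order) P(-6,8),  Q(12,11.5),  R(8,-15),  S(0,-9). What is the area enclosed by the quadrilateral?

Apply the surveyor's formula: 2A = Σ (x_i·y_{i+1} − x_{i+1}·y_i), indices taken mod 4.
Cross-terms: -165, -272, -72, -54  ⇒  Σ = -563
Area = |Σ|/2 = 281.5.

281.5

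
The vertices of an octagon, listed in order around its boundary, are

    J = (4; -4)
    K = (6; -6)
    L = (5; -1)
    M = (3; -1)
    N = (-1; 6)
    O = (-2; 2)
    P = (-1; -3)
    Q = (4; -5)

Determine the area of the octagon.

39

Apply the surveyor's formula: 2A = Σ (x_i·y_{i+1} − x_{i+1}·y_i), indices taken mod 8.
Σ = (0) + (24) + (-2) + (17) + (10) + (8) + (17) + (4) = 78
Area = |Σ|/2 = 39.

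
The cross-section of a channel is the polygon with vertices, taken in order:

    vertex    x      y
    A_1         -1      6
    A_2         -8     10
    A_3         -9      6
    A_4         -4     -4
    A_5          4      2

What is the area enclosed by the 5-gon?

Σ = (38) + (42) + (60) + (8) + (26) = 174
Area = |Σ|/2 = 87.

87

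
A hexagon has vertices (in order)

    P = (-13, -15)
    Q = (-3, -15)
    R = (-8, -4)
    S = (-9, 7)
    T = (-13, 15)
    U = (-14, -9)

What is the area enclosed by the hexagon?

Σ = (150) + (-108) + (-92) + (-44) + (327) + (93) = 326
Area = |Σ|/2 = 163.

163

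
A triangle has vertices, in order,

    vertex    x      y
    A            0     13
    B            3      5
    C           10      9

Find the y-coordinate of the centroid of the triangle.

9

Apply the shoelace formula. First the cross-terms c_i = x_i·y_{i+1} − x_{i+1}·y_i:
  -39, -23, 130  ⇒  2A = 68, A = 34.
Then Σ (y_i + y_{i+1})·c_i = 1836, so ȳ = 1836 / (6·34) = 9.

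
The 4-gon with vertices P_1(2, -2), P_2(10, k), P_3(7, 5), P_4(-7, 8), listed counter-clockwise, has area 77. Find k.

1

Write out the shoelace sum; only the two edges meeting at P_2 involve k:
2·Area = [(2·k − 10·(-2)) + (10·5 − 7·k)] + 89
       = -5·k + 159 = 154
⇒ k = 1.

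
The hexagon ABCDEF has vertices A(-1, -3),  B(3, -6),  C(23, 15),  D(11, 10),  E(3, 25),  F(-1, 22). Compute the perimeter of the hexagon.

94

|AB| = √((4)² + (-3)²) = √25 = 5
|BC| = √((20)² + (21)²) = √841 = 29
|CD| = √((-12)² + (-5)²) = √169 = 13
|DE| = √((-8)² + (15)²) = √289 = 17
|EF| = √((-4)² + (-3)²) = √25 = 5
|FA| = √((0)² + (-25)²) = √625 = 25
Perimeter = 5 + 29 + 13 + 17 + 5 + 25 = 94.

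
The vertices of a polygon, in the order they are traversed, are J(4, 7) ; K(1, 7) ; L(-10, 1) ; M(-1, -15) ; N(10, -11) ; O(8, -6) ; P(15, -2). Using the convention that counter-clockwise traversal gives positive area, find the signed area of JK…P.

309.5

Cross-terms: 21, 71, 151, 161, 28, 74, 113  ⇒  Σ = 619
Signed area = Σ/2 = 309.5 (positive ⇒ counter-clockwise traversal).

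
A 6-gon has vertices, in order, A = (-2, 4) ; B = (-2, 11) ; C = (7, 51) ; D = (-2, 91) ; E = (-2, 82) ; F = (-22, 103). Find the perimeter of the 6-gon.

|AB| = √((0)² + (7)²) = √49 = 7
|BC| = √((9)² + (40)²) = √1681 = 41
|CD| = √((-9)² + (40)²) = √1681 = 41
|DE| = √((0)² + (-9)²) = √81 = 9
|EF| = √((-20)² + (21)²) = √841 = 29
|FA| = √((20)² + (-99)²) = √10201 = 101
Perimeter = 7 + 41 + 41 + 9 + 29 + 101 = 228.

228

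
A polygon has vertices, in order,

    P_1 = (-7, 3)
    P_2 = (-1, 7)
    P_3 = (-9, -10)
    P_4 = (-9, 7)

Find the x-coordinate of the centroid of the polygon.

-85/13

Apply Gauss's area formula. First the cross-terms c_i = x_i·y_{i+1} − x_{i+1}·y_i:
  -46, 73, -153, 22  ⇒  2A = -104, A = -52.
Then Σ (x_i + x_{i+1})·c_i = 2040, so x̄ = 2040 / (6·(-52)) = -85/13.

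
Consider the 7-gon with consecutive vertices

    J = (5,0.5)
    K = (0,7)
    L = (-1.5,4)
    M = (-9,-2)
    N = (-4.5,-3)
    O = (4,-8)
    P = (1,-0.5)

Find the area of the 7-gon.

Cross-terms: 35, 10.5, 39, 18, 48, 6, 3  ⇒  Σ = 159.5
Area = |Σ|/2 = 79.75.

79.75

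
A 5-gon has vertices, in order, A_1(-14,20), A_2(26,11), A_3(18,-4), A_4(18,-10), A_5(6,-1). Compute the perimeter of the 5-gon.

|A_1A_2| = √((40)² + (-9)²) = √1681 = 41
|A_2A_3| = √((-8)² + (-15)²) = √289 = 17
|A_3A_4| = √((0)² + (-6)²) = √36 = 6
|A_4A_5| = √((-12)² + (9)²) = √225 = 15
|A_5A_1| = √((-20)² + (21)²) = √841 = 29
Perimeter = 41 + 17 + 6 + 15 + 29 = 108.

108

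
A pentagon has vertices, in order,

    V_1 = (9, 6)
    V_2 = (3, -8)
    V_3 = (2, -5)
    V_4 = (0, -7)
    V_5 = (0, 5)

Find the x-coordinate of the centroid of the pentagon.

377/111

Apply the shoelace formula. First the cross-terms c_i = x_i·y_{i+1} − x_{i+1}·y_i:
  -90, 1, -14, 0, -45  ⇒  2A = -148, A = -74.
Then Σ (x_i + x_{i+1})·c_i = -1508, so x̄ = -1508 / (6·(-74)) = 377/111.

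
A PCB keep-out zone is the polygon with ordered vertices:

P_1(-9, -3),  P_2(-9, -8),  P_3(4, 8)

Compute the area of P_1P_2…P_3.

32.5

Cross-terms: 45, -40, 60  ⇒  Σ = 65
Area = |Σ|/2 = 32.5.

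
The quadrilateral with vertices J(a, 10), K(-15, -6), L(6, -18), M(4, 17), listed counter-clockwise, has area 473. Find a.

-12

The doubled signed area Σ (x_i y_{i+1} − x_{i+1} y_i) is linear in a.
With a=0 it equals 670; the coefficient of a is -23 (from the two edges through J).
So -23·a + 670 = 2·473 = 946 ⇒ a = -12.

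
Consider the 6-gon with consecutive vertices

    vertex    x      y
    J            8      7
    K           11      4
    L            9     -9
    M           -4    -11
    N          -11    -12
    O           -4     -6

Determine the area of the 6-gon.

J→K: (8)(4) − (11)(7) = -45
K→L: (11)(-9) − (9)(4) = -135
L→M: (9)(-11) − (-4)(-9) = -135
M→N: (-4)(-12) − (-11)(-11) = -73
N→O: (-11)(-6) − (-4)(-12) = 18
O→J: (-4)(7) − (8)(-6) = 20
Σ = -350
Area = |Σ|/2 = 175.

175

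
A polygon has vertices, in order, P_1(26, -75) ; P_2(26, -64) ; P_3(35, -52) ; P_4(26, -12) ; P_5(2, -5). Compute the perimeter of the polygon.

166

|P_1P_2| = √((0)² + (11)²) = √121 = 11
|P_2P_3| = √((9)² + (12)²) = √225 = 15
|P_3P_4| = √((-9)² + (40)²) = √1681 = 41
|P_4P_5| = √((-24)² + (7)²) = √625 = 25
|P_5P_1| = √((24)² + (-70)²) = √5476 = 74
Perimeter = 11 + 15 + 41 + 25 + 74 = 166.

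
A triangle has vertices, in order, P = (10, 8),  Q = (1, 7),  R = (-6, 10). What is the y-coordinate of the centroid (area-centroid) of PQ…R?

25/3

Apply the surveyor's formula. First the cross-terms c_i = x_i·y_{i+1} − x_{i+1}·y_i:
  62, 52, -148  ⇒  2A = -34, A = -17.
Then Σ (y_i + y_{i+1})·c_i = -850, so ȳ = -850 / (6·(-17)) = 25/3.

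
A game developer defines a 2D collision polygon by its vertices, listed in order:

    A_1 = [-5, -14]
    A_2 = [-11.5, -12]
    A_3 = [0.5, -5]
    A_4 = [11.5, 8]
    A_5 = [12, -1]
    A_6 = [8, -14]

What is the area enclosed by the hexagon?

Apply the surveyor's formula: 2A = Σ (x_i·y_{i+1} − x_{i+1}·y_i), indices taken mod 6.
Σ = (-101) + (63.5) + (61.5) + (-107.5) + (-160) + (-182) = -425.5
Area = |Σ|/2 = 212.75.

212.75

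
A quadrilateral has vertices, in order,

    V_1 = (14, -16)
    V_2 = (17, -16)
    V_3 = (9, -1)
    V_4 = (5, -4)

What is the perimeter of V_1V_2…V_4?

40

|V_1V_2| = √((3)² + (0)²) = √9 = 3
|V_2V_3| = √((-8)² + (15)²) = √289 = 17
|V_3V_4| = √((-4)² + (-3)²) = √25 = 5
|V_4V_1| = √((9)² + (-12)²) = √225 = 15
Perimeter = 3 + 17 + 5 + 15 = 40.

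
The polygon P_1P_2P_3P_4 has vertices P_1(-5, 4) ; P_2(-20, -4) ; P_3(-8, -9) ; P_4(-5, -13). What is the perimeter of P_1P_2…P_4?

|P_1P_2| = √((-15)² + (-8)²) = √289 = 17
|P_2P_3| = √((12)² + (-5)²) = √169 = 13
|P_3P_4| = √((3)² + (-4)²) = √25 = 5
|P_4P_1| = √((0)² + (17)²) = √289 = 17
Perimeter = 17 + 13 + 5 + 17 = 52.

52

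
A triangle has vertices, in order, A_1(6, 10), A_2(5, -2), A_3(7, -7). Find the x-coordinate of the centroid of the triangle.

Apply Gauss's area formula. First the cross-terms c_i = x_i·y_{i+1} − x_{i+1}·y_i:
  -62, -21, 112  ⇒  2A = 29, A = 14.5.
Then Σ (x_i + x_{i+1})·c_i = 522, so x̄ = 522 / (6·14.5) = 6.

6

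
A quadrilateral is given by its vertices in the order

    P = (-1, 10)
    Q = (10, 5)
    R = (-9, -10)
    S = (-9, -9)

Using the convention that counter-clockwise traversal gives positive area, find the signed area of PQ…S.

Apply the shoelace (surveyor's) formula: 2A = Σ (x_i·y_{i+1} − x_{i+1}·y_i), indices taken mod 4.
Σ = (-105) + (-55) + (-9) + (-99) = -268
Signed area = Σ/2 = -134 (negative ⇒ clockwise traversal).

-134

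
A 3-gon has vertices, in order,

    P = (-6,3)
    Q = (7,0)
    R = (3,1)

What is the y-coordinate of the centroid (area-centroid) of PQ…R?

4/3

Apply the shoelace (surveyor's) formula. First the cross-terms c_i = x_i·y_{i+1} − x_{i+1}·y_i:
  -21, 7, 15  ⇒  2A = 1, A = 0.5.
Then Σ (y_i + y_{i+1})·c_i = 4, so ȳ = 4 / (6·0.5) = 4/3.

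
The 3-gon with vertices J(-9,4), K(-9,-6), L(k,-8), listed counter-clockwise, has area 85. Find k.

The doubled signed area Σ (x_i y_{i+1} − x_{i+1} y_i) is linear in k.
With k=0 it equals 90; the coefficient of k is 10 (from the two edges through L).
So 10·k + 90 = 2·85 = 170 ⇒ k = 8.

8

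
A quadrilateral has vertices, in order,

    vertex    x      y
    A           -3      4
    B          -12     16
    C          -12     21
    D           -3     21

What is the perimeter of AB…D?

46

|AB| = √((-9)² + (12)²) = √225 = 15
|BC| = √((0)² + (5)²) = √25 = 5
|CD| = √((9)² + (0)²) = √81 = 9
|DA| = √((0)² + (-17)²) = √289 = 17
Perimeter = 15 + 5 + 9 + 17 = 46.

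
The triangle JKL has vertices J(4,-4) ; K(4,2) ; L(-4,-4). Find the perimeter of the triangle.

24

|JK| = √((0)² + (6)²) = √36 = 6
|KL| = √((-8)² + (-6)²) = √100 = 10
|LJ| = √((8)² + (0)²) = √64 = 8
Perimeter = 6 + 10 + 8 = 24.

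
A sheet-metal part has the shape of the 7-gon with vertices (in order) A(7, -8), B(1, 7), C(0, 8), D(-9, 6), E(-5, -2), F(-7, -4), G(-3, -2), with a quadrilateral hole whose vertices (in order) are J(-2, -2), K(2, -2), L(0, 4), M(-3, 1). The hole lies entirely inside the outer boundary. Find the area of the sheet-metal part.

Outer boundary:
Apply the surveyor's formula: 2A = Σ (x_i·y_{i+1} − x_{i+1}·y_i), indices taken mod 7.
Σ = (57) + (8) + (72) + (48) + (6) + (2) + (38) = 231
Area = |Σ|/2 = 115.5.
Hole:
J→K: (-2)(-2) − (2)(-2) = 8
K→L: (2)(4) − (0)(-2) = 8
L→M: (0)(1) − (-3)(4) = 12
M→J: (-3)(-2) − (-2)(1) = 8
Σ = 36
Area = |Σ|/2 = 18.
Net area = 115.5 − 18 = 97.5.

97.5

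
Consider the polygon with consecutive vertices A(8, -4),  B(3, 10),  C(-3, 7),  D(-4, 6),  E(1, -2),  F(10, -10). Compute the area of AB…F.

102.5

Apply the surveyor's formula: 2A = Σ (x_i·y_{i+1} − x_{i+1}·y_i), indices taken mod 6.
Σ = (92) + (51) + (10) + (2) + (10) + (40) = 205
Area = |Σ|/2 = 102.5.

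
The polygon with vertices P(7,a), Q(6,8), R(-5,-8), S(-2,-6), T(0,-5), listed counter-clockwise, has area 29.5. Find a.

Write out the shoelace sum; only the two edges meeting at P involve a:
2·Area = [(0·a − 7·(-5)) + (7·8 − 6·a)] + 16
       = -6·a + 107 = 59
⇒ a = 8.

8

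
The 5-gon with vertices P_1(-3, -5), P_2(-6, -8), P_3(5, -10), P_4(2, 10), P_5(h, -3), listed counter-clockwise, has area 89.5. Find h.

The doubled signed area Σ (x_i y_{i+1} − x_{i+1} y_i) is linear in h.
With h=0 it equals 149; the coefficient of h is -15 (from the two edges through P_5).
So -15·h + 149 = 2·89.5 = 179 ⇒ h = -2.

-2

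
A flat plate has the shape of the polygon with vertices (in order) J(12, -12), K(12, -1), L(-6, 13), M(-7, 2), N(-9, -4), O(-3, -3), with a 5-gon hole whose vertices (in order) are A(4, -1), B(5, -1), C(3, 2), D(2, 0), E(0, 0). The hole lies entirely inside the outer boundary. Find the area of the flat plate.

Outer boundary:
Apply the surveyor's formula: 2A = Σ (x_i·y_{i+1} − x_{i+1}·y_i), indices taken mod 6.
Σ = (132) + (150) + (79) + (46) + (15) + (72) = 494
Area = |Σ|/2 = 247.
Hole:
Apply the surveyor's formula: 2A = Σ (x_i·y_{i+1} − x_{i+1}·y_i), indices taken mod 5.
Σ = (1) + (13) + (-4) + (0) + (0) = 10
Area = |Σ|/2 = 5.
Net area = 247 − 5 = 242.

242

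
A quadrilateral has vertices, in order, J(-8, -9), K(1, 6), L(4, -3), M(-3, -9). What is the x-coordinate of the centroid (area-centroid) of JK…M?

Apply the shoelace (surveyor's) formula. First the cross-terms c_i = x_i·y_{i+1} − x_{i+1}·y_i:
  -39, -27, -45, -45  ⇒  2A = -156, A = -78.
Then Σ (x_i + x_{i+1})·c_i = 588, so x̄ = 588 / (6·(-78)) = -49/39.

-49/39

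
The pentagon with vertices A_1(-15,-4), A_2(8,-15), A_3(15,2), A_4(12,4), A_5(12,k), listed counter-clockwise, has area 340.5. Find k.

Write out the shoelace sum; only the two edges meeting at A_5 involve k:
2·Area = [(12·k − 12·4) + (12·(-4) − (-15)·k)] + 534
       = 27·k + 438 = 681
⇒ k = 9.

9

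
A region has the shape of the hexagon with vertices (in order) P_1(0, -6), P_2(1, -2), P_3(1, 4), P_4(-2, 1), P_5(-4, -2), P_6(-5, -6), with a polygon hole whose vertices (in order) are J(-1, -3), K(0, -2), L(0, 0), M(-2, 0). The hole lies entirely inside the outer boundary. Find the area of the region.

32.5

Outer boundary:
Apply the shoelace (surveyor's) formula: 2A = Σ (x_i·y_{i+1} − x_{i+1}·y_i), indices taken mod 6.
P_1→P_2: (0)(-2) − (1)(-6) = 6
P_2→P_3: (1)(4) − (1)(-2) = 6
P_3→P_4: (1)(1) − (-2)(4) = 9
P_4→P_5: (-2)(-2) − (-4)(1) = 8
P_5→P_6: (-4)(-6) − (-5)(-2) = 14
P_6→P_1: (-5)(-6) − (0)(-6) = 30
Σ = 73
Area = |Σ|/2 = 36.5.
Hole:
Cross-terms: 2, 0, 0, 6  ⇒  Σ = 8
Area = |Σ|/2 = 4.
Net area = 36.5 − 4 = 32.5.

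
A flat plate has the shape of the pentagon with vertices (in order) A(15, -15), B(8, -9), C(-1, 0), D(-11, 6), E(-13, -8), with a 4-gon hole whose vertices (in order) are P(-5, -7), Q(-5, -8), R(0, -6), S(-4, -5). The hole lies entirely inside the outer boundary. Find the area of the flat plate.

218.5

Outer boundary:
Apply Gauss's area formula: 2A = Σ (x_i·y_{i+1} − x_{i+1}·y_i), indices taken mod 5.
Σ = (-15) + (-9) + (-6) + (166) + (315) = 451
Area = |Σ|/2 = 225.5.
Hole:
Apply the shoelace formula: 2A = Σ (x_i·y_{i+1} − x_{i+1}·y_i), indices taken mod 4.
Σ = (5) + (30) + (-24) + (3) = 14
Area = |Σ|/2 = 7.
Net area = 225.5 − 7 = 218.5.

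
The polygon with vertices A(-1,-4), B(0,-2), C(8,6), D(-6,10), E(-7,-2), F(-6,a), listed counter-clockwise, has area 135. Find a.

Write out the shoelace sum; only the two edges meeting at F involve a:
2·Area = [((-7)·a − (-6)·(-2)) + ((-6)·(-4) − (-1)·a)] + 216
       = -6·a + 228 = 270
⇒ a = -7.

-7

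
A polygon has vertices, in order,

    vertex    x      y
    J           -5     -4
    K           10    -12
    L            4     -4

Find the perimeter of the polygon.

|JK| = √((15)² + (-8)²) = √289 = 17
|KL| = √((-6)² + (8)²) = √100 = 10
|LJ| = √((-9)² + (0)²) = √81 = 9
Perimeter = 17 + 10 + 9 = 36.

36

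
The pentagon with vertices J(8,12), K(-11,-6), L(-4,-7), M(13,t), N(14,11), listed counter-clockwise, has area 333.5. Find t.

-12

Write out the shoelace sum; only the two edges meeting at M involve t:
2·Area = [((-4)·t − 13·(-7)) + (13·11 − 14·t)] + 217
       = -18·t + 451 = 667
⇒ t = -12.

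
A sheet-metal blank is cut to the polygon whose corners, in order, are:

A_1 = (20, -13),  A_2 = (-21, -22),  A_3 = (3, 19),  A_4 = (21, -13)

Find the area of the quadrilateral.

Apply Gauss's area formula: 2A = Σ (x_i·y_{i+1} − x_{i+1}·y_i), indices taken mod 4.
A_1→A_2: (20)(-22) − (-21)(-13) = -713
A_2→A_3: (-21)(19) − (3)(-22) = -333
A_3→A_4: (3)(-13) − (21)(19) = -438
A_4→A_1: (21)(-13) − (20)(-13) = -13
Σ = -1497
Area = |Σ|/2 = 748.5.

748.5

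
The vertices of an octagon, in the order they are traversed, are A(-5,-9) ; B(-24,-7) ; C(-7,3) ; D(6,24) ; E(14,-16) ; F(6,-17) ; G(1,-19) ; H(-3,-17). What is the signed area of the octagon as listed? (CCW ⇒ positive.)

Apply the shoelace formula: 2A = Σ (x_i·y_{i+1} − x_{i+1}·y_i), indices taken mod 8.
Σ = (-181) + (-121) + (-186) + (-432) + (-142) + (-97) + (-74) + (-58) = -1291
Signed area = Σ/2 = -645.5 (negative ⇒ clockwise traversal).

-645.5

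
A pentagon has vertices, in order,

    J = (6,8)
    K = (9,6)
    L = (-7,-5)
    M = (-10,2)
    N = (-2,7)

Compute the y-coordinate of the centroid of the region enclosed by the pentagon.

Apply the shoelace formula. First the cross-terms c_i = x_i·y_{i+1} − x_{i+1}·y_i:
  -36, -3, -64, -66, -58  ⇒  2A = -227, A = -113.5.
Then Σ (y_i + y_{i+1})·c_i = -1779, so ȳ = -1779 / (6·(-113.5)) = 593/227.

593/227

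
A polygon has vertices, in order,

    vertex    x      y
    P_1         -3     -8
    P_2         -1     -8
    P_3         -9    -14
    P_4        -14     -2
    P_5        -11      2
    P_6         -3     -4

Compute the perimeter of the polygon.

44

|P_1P_2| = √((2)² + (0)²) = √4 = 2
|P_2P_3| = √((-8)² + (-6)²) = √100 = 10
|P_3P_4| = √((-5)² + (12)²) = √169 = 13
|P_4P_5| = √((3)² + (4)²) = √25 = 5
|P_5P_6| = √((8)² + (-6)²) = √100 = 10
|P_6P_1| = √((0)² + (-4)²) = √16 = 4
Perimeter = 2 + 10 + 13 + 5 + 10 + 4 = 44.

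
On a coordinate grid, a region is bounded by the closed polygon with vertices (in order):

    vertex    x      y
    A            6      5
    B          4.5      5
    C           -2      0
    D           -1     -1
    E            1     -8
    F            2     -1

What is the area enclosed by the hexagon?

29.75

Σ = (7.5) + (10) + (2) + (9) + (15) + (16) = 59.5
Area = |Σ|/2 = 29.75.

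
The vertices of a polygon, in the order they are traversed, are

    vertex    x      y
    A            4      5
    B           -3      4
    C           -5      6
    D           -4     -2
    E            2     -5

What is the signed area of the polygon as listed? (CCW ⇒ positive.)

60.5

Σ = (31) + (2) + (34) + (24) + (30) = 121
Signed area = Σ/2 = 60.5 (positive ⇒ counter-clockwise traversal).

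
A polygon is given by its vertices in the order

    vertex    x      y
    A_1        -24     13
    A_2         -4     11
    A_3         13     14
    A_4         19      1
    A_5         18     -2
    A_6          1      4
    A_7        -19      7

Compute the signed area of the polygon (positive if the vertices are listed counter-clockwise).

-321

Apply the shoelace formula: 2A = Σ (x_i·y_{i+1} − x_{i+1}·y_i), indices taken mod 7.
Σ = (-212) + (-199) + (-253) + (-56) + (74) + (83) + (-79) = -642
Signed area = Σ/2 = -321 (negative ⇒ clockwise traversal).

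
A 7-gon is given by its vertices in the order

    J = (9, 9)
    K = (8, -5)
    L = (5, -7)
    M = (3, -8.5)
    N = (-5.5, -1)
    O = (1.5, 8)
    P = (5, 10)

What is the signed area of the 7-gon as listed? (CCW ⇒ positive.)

Apply Gauss's area formula: 2A = Σ (x_i·y_{i+1} − x_{i+1}·y_i), indices taken mod 7.
Σ = (-117) + (-31) + (-21.5) + (-49.75) + (-42.5) + (-25) + (-45) = -331.75
Signed area = Σ/2 = -165.875 (negative ⇒ clockwise traversal).

-165.875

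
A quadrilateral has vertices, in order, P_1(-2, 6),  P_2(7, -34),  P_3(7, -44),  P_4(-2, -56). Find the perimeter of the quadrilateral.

128

|P_1P_2| = √((9)² + (-40)²) = √1681 = 41
|P_2P_3| = √((0)² + (-10)²) = √100 = 10
|P_3P_4| = √((-9)² + (-12)²) = √225 = 15
|P_4P_1| = √((0)² + (62)²) = √3844 = 62
Perimeter = 41 + 10 + 15 + 62 = 128.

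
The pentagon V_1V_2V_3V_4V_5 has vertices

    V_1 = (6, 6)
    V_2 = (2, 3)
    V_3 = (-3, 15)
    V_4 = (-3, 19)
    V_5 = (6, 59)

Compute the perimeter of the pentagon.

|V_1V_2| = √((-4)² + (-3)²) = √25 = 5
|V_2V_3| = √((-5)² + (12)²) = √169 = 13
|V_3V_4| = √((0)² + (4)²) = √16 = 4
|V_4V_5| = √((9)² + (40)²) = √1681 = 41
|V_5V_1| = √((0)² + (-53)²) = √2809 = 53
Perimeter = 5 + 13 + 4 + 41 + 53 = 116.

116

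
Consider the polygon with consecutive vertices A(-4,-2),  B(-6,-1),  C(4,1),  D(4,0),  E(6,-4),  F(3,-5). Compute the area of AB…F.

37

Apply Gauss's area formula: 2A = Σ (x_i·y_{i+1} − x_{i+1}·y_i), indices taken mod 6.
Cross-terms: -8, -2, -4, -16, -18, -26  ⇒  Σ = -74
Area = |Σ|/2 = 37.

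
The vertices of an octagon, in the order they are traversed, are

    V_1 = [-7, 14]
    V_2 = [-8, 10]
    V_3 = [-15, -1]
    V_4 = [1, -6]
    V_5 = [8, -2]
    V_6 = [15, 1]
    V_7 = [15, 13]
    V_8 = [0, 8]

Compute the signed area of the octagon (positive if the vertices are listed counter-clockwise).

365.5

Apply Gauss's area formula: 2A = Σ (x_i·y_{i+1} − x_{i+1}·y_i), indices taken mod 8.
Σ = (42) + (158) + (91) + (46) + (38) + (180) + (120) + (56) = 731
Signed area = Σ/2 = 365.5 (positive ⇒ counter-clockwise traversal).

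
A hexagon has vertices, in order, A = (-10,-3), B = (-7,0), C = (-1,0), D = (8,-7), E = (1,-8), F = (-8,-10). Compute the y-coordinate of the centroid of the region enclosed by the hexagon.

-1063/221

Apply the shoelace (surveyor's) formula. First the cross-terms c_i = x_i·y_{i+1} − x_{i+1}·y_i:
  -21, 0, 7, -57, -74, -76  ⇒  2A = -221, A = -110.5.
Then Σ (y_i + y_{i+1})·c_i = 3189, so ȳ = 3189 / (6·(-110.5)) = -1063/221.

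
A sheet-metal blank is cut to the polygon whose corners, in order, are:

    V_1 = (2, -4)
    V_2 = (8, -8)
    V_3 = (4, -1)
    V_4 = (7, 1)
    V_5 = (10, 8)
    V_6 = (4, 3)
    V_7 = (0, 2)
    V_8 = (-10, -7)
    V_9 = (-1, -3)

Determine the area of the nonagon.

78

Apply the shoelace (surveyor's) formula: 2A = Σ (x_i·y_{i+1} − x_{i+1}·y_i), indices taken mod 9.
Σ = (16) + (24) + (11) + (46) + (-2) + (8) + (20) + (23) + (10) = 156
Area = |Σ|/2 = 78.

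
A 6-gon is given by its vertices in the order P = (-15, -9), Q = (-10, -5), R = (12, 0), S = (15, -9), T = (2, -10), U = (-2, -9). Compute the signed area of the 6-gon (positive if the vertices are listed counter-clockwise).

-175

Apply the shoelace (surveyor's) formula: 2A = Σ (x_i·y_{i+1} − x_{i+1}·y_i), indices taken mod 6.
P→Q: (-15)(-5) − (-10)(-9) = -15
Q→R: (-10)(0) − (12)(-5) = 60
R→S: (12)(-9) − (15)(0) = -108
S→T: (15)(-10) − (2)(-9) = -132
T→U: (2)(-9) − (-2)(-10) = -38
U→P: (-2)(-9) − (-15)(-9) = -117
Σ = -350
Signed area = Σ/2 = -175 (negative ⇒ clockwise traversal).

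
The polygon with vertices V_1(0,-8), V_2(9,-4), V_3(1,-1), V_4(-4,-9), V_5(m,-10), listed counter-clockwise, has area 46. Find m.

-2

The doubled signed area Σ (x_i y_{i+1} − x_{i+1} y_i) is linear in m.
With m=0 it equals 94; the coefficient of m is 1 (from the two edges through V_5).
So 1·m + 94 = 2·46 = 92 ⇒ m = -2.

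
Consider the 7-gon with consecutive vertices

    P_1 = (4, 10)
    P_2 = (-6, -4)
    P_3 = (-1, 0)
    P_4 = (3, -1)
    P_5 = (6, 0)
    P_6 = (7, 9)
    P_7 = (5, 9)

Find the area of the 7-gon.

66.5

Apply the shoelace (surveyor's) formula: 2A = Σ (x_i·y_{i+1} − x_{i+1}·y_i), indices taken mod 7.
Σ = (44) + (-4) + (1) + (6) + (54) + (18) + (14) = 133
Area = |Σ|/2 = 66.5.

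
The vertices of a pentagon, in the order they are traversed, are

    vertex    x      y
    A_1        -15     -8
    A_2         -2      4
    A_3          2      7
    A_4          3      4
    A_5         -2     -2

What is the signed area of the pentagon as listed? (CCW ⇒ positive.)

-61.5

Σ = (-76) + (-22) + (-13) + (2) + (-14) = -123
Signed area = Σ/2 = -61.5 (negative ⇒ clockwise traversal).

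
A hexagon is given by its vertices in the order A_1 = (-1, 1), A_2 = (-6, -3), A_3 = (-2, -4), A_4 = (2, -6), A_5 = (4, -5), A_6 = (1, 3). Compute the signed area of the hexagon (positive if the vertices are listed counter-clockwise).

Σ = (9) + (18) + (20) + (14) + (17) + (4) = 82
Signed area = Σ/2 = 41 (positive ⇒ counter-clockwise traversal).

41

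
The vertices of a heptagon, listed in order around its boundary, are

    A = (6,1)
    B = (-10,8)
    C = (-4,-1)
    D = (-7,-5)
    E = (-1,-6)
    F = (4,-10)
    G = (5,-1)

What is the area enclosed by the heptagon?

Σ = (58) + (42) + (13) + (37) + (34) + (46) + (11) = 241
Area = |Σ|/2 = 120.5.

120.5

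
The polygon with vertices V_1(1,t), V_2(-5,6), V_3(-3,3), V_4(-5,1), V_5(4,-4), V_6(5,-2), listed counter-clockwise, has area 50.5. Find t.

The doubled signed area Σ (x_i y_{i+1} − x_{i+1} y_i) is linear in t.
With t=0 it equals 51; the coefficient of t is 10 (from the two edges through V_1).
So 10·t + 51 = 2·50.5 = 101 ⇒ t = 5.

5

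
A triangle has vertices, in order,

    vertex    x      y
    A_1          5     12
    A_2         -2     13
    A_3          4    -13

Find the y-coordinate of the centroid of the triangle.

4

Apply Gauss's area formula. First the cross-terms c_i = x_i·y_{i+1} − x_{i+1}·y_i:
  89, -26, 113  ⇒  2A = 176, A = 88.
Then Σ (y_i + y_{i+1})·c_i = 2112, so ȳ = 2112 / (6·88) = 4.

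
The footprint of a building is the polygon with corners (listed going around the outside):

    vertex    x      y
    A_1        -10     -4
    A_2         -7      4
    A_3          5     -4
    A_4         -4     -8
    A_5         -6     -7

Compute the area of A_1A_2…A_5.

91

Apply the surveyor's formula: 2A = Σ (x_i·y_{i+1} − x_{i+1}·y_i), indices taken mod 5.
Σ = (-68) + (8) + (-56) + (-20) + (-46) = -182
Area = |Σ|/2 = 91.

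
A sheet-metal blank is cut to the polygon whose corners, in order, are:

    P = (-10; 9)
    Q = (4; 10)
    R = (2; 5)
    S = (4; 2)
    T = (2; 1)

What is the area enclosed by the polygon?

Apply the shoelace (surveyor's) formula: 2A = Σ (x_i·y_{i+1} − x_{i+1}·y_i), indices taken mod 5.
Cross-terms: -136, 0, -16, 0, 28  ⇒  Σ = -124
Area = |Σ|/2 = 62.

62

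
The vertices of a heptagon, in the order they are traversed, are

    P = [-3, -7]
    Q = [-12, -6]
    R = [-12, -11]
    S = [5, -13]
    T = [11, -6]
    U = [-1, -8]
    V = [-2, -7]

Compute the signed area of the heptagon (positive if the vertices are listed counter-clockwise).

Apply the surveyor's formula: 2A = Σ (x_i·y_{i+1} − x_{i+1}·y_i), indices taken mod 7.
Σ = (-66) + (60) + (211) + (113) + (-94) + (-9) + (-7) = 208
Signed area = Σ/2 = 104 (positive ⇒ counter-clockwise traversal).

104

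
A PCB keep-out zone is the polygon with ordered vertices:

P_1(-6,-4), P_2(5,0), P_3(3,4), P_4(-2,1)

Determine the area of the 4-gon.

Σ = (20) + (20) + (11) + (14) = 65
Area = |Σ|/2 = 32.5.

32.5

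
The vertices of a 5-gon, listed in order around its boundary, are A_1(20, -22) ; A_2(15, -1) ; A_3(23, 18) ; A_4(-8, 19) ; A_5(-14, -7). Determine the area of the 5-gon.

977

Apply the shoelace formula: 2A = Σ (x_i·y_{i+1} − x_{i+1}·y_i), indices taken mod 5.
A_1→A_2: (20)(-1) − (15)(-22) = 310
A_2→A_3: (15)(18) − (23)(-1) = 293
A_3→A_4: (23)(19) − (-8)(18) = 581
A_4→A_5: (-8)(-7) − (-14)(19) = 322
A_5→A_1: (-14)(-22) − (20)(-7) = 448
Σ = 1954
Area = |Σ|/2 = 977.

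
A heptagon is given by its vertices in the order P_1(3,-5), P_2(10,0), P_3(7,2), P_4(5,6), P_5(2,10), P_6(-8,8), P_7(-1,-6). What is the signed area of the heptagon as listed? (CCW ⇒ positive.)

157.5

Apply the shoelace formula: 2A = Σ (x_i·y_{i+1} − x_{i+1}·y_i), indices taken mod 7.
Σ = (50) + (20) + (32) + (38) + (96) + (56) + (23) = 315
Signed area = Σ/2 = 157.5 (positive ⇒ counter-clockwise traversal).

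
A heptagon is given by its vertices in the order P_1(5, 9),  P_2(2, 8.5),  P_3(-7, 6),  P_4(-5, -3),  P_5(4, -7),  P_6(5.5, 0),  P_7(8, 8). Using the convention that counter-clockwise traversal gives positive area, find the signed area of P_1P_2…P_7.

P_1→P_2: (5)(8.5) − (2)(9) = 24.5
P_2→P_3: (2)(6) − (-7)(8.5) = 71.5
P_3→P_4: (-7)(-3) − (-5)(6) = 51
P_4→P_5: (-5)(-7) − (4)(-3) = 47
P_5→P_6: (4)(0) − (5.5)(-7) = 38.5
P_6→P_7: (5.5)(8) − (8)(0) = 44
P_7→P_1: (8)(9) − (5)(8) = 32
Σ = 308.5
Signed area = Σ/2 = 154.25 (positive ⇒ counter-clockwise traversal).

154.25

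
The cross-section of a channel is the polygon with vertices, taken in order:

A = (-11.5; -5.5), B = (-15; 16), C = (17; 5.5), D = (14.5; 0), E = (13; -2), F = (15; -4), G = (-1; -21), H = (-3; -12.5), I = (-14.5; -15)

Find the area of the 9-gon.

Apply the surveyor's formula: 2A = Σ (x_i·y_{i+1} − x_{i+1}·y_i), indices taken mod 9.
Σ = (-266.5) + (-354.5) + (-79.75) + (-29) + (-22) + (-319) + (-50.5) + (-136.25) + (-92.75) = -1350.25
Area = |Σ|/2 = 675.125.

675.125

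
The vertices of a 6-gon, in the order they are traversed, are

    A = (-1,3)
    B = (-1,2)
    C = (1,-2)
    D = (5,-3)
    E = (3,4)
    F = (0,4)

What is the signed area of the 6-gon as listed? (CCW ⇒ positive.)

26.5

Apply the shoelace formula: 2A = Σ (x_i·y_{i+1} − x_{i+1}·y_i), indices taken mod 6.
Σ = (1) + (0) + (7) + (29) + (12) + (4) = 53
Signed area = Σ/2 = 26.5 (positive ⇒ counter-clockwise traversal).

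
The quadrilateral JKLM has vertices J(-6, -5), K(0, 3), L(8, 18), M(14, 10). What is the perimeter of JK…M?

|JK| = √((6)² + (8)²) = √100 = 10
|KL| = √((8)² + (15)²) = √289 = 17
|LM| = √((6)² + (-8)²) = √100 = 10
|MJ| = √((-20)² + (-15)²) = √625 = 25
Perimeter = 10 + 17 + 10 + 25 = 62.

62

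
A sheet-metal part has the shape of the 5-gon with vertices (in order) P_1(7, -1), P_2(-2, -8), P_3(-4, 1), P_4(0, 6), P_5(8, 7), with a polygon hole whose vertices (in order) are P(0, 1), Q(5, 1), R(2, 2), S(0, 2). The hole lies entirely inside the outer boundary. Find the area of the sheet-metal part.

107

Outer boundary:
Σ = (-58) + (-34) + (-24) + (-48) + (-57) = -221
Area = |Σ|/2 = 110.5.
Hole:
P→Q: (0)(1) − (5)(1) = -5
Q→R: (5)(2) − (2)(1) = 8
R→S: (2)(2) − (0)(2) = 4
S→P: (0)(1) − (0)(2) = 0
Σ = 7
Area = |Σ|/2 = 3.5.
Net area = 110.5 − 3.5 = 107.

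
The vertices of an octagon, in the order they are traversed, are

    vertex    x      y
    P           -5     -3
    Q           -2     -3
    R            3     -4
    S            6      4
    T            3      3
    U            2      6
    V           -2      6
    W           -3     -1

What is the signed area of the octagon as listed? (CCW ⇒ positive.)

Apply the shoelace formula: 2A = Σ (x_i·y_{i+1} − x_{i+1}·y_i), indices taken mod 8.
Σ = (9) + (17) + (36) + (6) + (12) + (24) + (20) + (4) = 128
Signed area = Σ/2 = 64 (positive ⇒ counter-clockwise traversal).

64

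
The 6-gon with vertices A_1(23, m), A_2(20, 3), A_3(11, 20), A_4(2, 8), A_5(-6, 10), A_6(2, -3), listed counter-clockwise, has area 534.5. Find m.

-25

The doubled signed area Σ (x_i y_{i+1} − x_{i+1} y_i) is linear in m.
With m=0 it equals 619; the coefficient of m is -18 (from the two edges through A_1).
So -18·m + 619 = 2·534.5 = 1069 ⇒ m = -25.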